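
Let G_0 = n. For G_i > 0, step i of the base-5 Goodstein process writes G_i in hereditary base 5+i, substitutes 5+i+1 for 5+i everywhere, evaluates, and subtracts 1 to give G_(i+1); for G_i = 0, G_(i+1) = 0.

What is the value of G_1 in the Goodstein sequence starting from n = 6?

[0] 6 ≡ 5 + 1 (base 5). Lift 6: 7. −1: 6.
[1] 6 ≡ 6 (base 6). Lift 7: 7. −1: 6.

6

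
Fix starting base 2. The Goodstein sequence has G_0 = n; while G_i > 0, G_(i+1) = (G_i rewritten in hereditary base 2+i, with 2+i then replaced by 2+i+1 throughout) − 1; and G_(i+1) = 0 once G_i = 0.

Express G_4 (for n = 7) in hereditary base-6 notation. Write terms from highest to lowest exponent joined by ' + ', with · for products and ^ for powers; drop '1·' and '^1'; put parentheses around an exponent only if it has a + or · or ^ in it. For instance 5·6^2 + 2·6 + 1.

6^6 + 1

7 —HB2→ 2^2 + 2 + 1 —bump→ 3^3 + 3 + 1 = 31 —(−1)→ 30
30 —HB3→ 3^3 + 3 —bump→ 4^4 + 4 = 260 —(−1)→ 259
259 —HB4→ 4^4 + 3 —bump→ 5^5 + 3 = 3128 —(−1)→ 3127
3127 —HB5→ 5^5 + 2 —bump→ 6^6 + 2 = 46658 —(−1)→ 46657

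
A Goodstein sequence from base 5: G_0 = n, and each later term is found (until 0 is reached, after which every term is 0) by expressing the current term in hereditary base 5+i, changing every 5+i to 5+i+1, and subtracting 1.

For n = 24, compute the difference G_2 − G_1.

3

[0] 24 ≡ 4·5 + 4 (base 5). Lift 6: 28. −1: 27.
[1] 27 ≡ 4·6 + 3 (base 6). Lift 7: 31. −1: 30.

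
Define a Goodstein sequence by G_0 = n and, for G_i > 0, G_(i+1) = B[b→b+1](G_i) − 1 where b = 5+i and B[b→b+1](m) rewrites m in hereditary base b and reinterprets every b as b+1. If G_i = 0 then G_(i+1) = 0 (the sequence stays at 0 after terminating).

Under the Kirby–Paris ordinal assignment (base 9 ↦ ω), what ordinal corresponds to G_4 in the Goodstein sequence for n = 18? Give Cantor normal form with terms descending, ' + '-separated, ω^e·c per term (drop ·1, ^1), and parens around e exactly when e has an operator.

ω·2 + 8

G_0=18  [base 5] 3·5 + 3  →[5↦6]→  3·6 + 3 = 21  −1 ⇒ G_1=20
G_1=20  [base 6] 3·6 + 2  →[6↦7]→  3·7 + 2 = 23  −1 ⇒ G_2=22
G_2=22  [base 7] 3·7 + 1  →[7↦8]→  3·8 + 1 = 25  −1 ⇒ G_3=24
G_3=24  [base 8] 3·8  →[8↦9]→  3·9 = 27  −1 ⇒ G_4=26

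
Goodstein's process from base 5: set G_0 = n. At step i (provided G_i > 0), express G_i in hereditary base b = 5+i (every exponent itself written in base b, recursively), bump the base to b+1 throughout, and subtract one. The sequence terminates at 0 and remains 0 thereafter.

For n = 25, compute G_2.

G_0=25  [base 5] 5^2  →[5↦6]→  6^2 = 36  −1 ⇒ G_1=35
G_1=35  [base 6] 5·6 + 5  →[6↦7]→  5·7 + 5 = 40  −1 ⇒ G_2=39
G_2=39  [base 7] 5·7 + 4  →[7↦8]→  5·8 + 4 = 44  −1 ⇒ G_3=43

39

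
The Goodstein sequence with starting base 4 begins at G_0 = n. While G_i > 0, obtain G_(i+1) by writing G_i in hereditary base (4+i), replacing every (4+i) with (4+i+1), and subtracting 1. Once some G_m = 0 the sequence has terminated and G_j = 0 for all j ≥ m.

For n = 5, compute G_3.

4

(0) 5|_4 = 4 + 1 ↦ 5 + 1|_5 = 6 ⇒ 5
(1) 5|_5 = 5 ↦ 6|_6 = 6 ⇒ 5
(2) 5|_6 = 5 ↦ 5|_7 = 5 ⇒ 4
(3) 4|_7 = 4 ↦ 4|_8 = 4 ⇒ 3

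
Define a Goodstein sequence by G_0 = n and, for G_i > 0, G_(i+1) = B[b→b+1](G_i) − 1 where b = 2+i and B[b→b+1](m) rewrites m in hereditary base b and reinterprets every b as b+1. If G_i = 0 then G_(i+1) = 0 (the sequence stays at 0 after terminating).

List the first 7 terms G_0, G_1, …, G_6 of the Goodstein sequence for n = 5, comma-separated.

5, 27, 255, 467, 775, 1197, 1751

G_0 = 5. HB_2(5) = 2^2 + 1. Bump = 28. G_1 = 27.
G_1 = 27. HB_3(27) = 3^3. Bump = 256. G_2 = 255.
G_2 = 255. HB_4(255) = 3·4^3 + 3·4^2 + 3·4 + 3. Bump = 468. G_3 = 467.
G_3 = 467. HB_5(467) = 3·5^3 + 3·5^2 + 3·5 + 2. Bump = 776. G_4 = 775.
G_4 = 775. HB_6(775) = 3·6^3 + 3·6^2 + 3·6 + 1. Bump = 1198. G_5 = 1197.
G_5 = 1197. HB_7(1197) = 3·7^3 + 3·7^2 + 3·7. Bump = 1752. G_6 = 1751.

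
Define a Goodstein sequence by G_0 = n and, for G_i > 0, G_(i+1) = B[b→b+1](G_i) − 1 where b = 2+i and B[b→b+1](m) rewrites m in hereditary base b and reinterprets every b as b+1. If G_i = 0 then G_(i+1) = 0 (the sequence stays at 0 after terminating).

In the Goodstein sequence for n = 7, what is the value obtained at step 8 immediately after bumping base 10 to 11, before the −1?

150051214

7 —HB2→ 2^2 + 2 + 1 —bump→ 3^3 + 3 + 1 = 31 —(−1)→ 30
30 —HB3→ 3^3 + 3 —bump→ 4^4 + 4 = 260 —(−1)→ 259
259 —HB4→ 4^4 + 3 —bump→ 5^5 + 3 = 3128 —(−1)→ 3127
3127 —HB5→ 5^5 + 2 —bump→ 6^6 + 2 = 46658 —(−1)→ 46657
46657 —HB6→ 6^6 + 1 —bump→ 7^7 + 1 = 823544 —(−1)→ 823543
823543 —HB7→ 7^7 —bump→ 8^8 = 16777216 —(−1)→ 16777215
16777215 —HB8→ 7·8^7 + 7·8^6 + 7·8^5 + 7·8^4 + 7·8^3 + 7·8^2 + 7·8 + 7 —bump→ 7·9^7 + 7·9^6 + 7·9^5 + 7·9^4 + 7·9^3 + 7·9^2 + 7·9 + 7 = 37665880 —(−1)→ 37665879
37665879 —HB9→ 7·9^7 + 7·9^6 + 7·9^5 + 7·9^4 + 7·9^3 + 7·9^2 + 7·9 + 6 —bump→ 7·10^7 + 7·10^6 + 7·10^5 + 7·10^4 + 7·10^3 + 7·10^2 + 7·10 + 6 = 77777776 —(−1)→ 77777775
77777775 —HB10→ 7·10^7 + 7·10^6 + 7·10^5 + 7·10^4 + 7·10^3 + 7·10^2 + 7·10 + 5 —bump→ 7·11^7 + 7·11^6 + 7·11^5 + 7·11^4 + 7·11^3 + 7·11^2 + 7·11 + 5 = 150051214 —(−1)→ 150051213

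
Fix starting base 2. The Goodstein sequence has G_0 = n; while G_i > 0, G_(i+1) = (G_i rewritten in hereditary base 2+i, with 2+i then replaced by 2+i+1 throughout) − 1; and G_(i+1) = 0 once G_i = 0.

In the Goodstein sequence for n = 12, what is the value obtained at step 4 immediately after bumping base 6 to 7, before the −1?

5764911

[0] 12 ≡ 2^(2 + 1) + 2^2 (base 2). Lift 3: 108. −1: 107.
[1] 107 ≡ 3^(3 + 1) + 2·3^2 + 2·3 + 2 (base 3). Lift 4: 1066. −1: 1065.
[2] 1065 ≡ 4^(4 + 1) + 2·4^2 + 2·4 + 1 (base 4). Lift 5: 15686. −1: 15685.
[3] 15685 ≡ 5^(5 + 1) + 2·5^2 + 2·5 (base 5). Lift 6: 280020. −1: 280019.
[4] 280019 ≡ 6^(6 + 1) + 2·6^2 + 6 + 5 (base 6). Lift 7: 5764911. −1: 5764910.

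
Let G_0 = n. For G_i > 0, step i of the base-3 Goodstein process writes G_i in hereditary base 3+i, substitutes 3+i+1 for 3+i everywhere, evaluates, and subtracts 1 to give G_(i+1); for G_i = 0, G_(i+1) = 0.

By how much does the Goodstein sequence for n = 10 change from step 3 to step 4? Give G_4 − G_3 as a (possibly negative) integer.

3

10 —HB3→ 3^2 + 1 —bump→ 4^2 + 1 = 17 —(−1)→ 16
16 —HB4→ 4^2 —bump→ 5^2 = 25 —(−1)→ 24
24 —HB5→ 4·5 + 4 —bump→ 4·6 + 4 = 28 —(−1)→ 27
27 —HB6→ 4·6 + 3 —bump→ 4·7 + 3 = 31 —(−1)→ 30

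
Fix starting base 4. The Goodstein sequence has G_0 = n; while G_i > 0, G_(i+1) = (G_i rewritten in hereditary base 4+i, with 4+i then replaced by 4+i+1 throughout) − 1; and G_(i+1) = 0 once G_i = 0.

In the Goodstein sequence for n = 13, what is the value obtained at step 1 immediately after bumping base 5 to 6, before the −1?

[0] 13 ≡ 3·4 + 1 (base 4). Lift 5: 16. −1: 15.
[1] 15 ≡ 3·5 (base 5). Lift 6: 18. −1: 17.

18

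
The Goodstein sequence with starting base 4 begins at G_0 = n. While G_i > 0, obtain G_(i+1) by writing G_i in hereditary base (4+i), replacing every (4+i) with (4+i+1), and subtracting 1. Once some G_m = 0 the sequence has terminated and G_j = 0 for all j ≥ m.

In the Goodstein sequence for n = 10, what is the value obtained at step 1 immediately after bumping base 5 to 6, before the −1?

13

10 —HB4→ 2·4 + 2 —bump→ 2·5 + 2 = 12 —(−1)→ 11
11 —HB5→ 2·5 + 1 —bump→ 2·6 + 1 = 13 —(−1)→ 12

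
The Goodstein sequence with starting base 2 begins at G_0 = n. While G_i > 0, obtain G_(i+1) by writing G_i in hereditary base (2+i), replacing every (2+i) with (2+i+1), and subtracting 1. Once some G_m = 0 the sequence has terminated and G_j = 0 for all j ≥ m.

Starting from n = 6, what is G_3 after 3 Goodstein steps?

6 —HB2→ 2^2 + 2 —bump→ 3^3 + 3 = 30 —(−1)→ 29
29 —HB3→ 3^3 + 2 —bump→ 4^4 + 2 = 258 —(−1)→ 257
257 —HB4→ 4^4 + 1 —bump→ 5^5 + 1 = 3126 —(−1)→ 3125
3125 —HB5→ 5^5 —bump→ 6^6 = 46656 —(−1)→ 46655

3125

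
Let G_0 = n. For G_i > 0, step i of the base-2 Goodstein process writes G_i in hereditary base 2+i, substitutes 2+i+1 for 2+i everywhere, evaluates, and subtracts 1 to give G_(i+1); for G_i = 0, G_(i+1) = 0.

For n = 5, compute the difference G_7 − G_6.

[0] 5 ≡ 2^2 + 1 (base 2). Lift 3: 28. −1: 27.
[1] 27 ≡ 3^3 (base 3). Lift 4: 256. −1: 255.
[2] 255 ≡ 3·4^3 + 3·4^2 + 3·4 + 3 (base 4). Lift 5: 468. −1: 467.
[3] 467 ≡ 3·5^3 + 3·5^2 + 3·5 + 2 (base 5). Lift 6: 776. −1: 775.
[4] 775 ≡ 3·6^3 + 3·6^2 + 3·6 + 1 (base 6). Lift 7: 1198. −1: 1197.
[5] 1197 ≡ 3·7^3 + 3·7^2 + 3·7 (base 7). Lift 8: 1752. −1: 1751.
[6] 1751 ≡ 3·8^3 + 3·8^2 + 2·8 + 7 (base 8). Lift 9: 2455. −1: 2454.

703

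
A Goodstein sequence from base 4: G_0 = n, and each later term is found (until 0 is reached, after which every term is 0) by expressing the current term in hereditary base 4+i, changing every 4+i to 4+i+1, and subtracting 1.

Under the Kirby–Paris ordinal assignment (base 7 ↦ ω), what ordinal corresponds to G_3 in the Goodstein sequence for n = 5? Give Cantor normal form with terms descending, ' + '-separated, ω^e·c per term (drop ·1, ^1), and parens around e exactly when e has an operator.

[0] 5 ≡ 4 + 1 (base 4). Lift 5: 6. −1: 5.
[1] 5 ≡ 5 (base 5). Lift 6: 6. −1: 5.
[2] 5 ≡ 5 (base 6). Lift 7: 5. −1: 4.

4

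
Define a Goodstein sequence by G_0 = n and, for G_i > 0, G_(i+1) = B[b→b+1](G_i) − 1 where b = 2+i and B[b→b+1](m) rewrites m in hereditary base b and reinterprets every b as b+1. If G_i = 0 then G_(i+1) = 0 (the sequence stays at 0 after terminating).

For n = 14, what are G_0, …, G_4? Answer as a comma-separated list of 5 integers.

14, 110, 1281, 18750, 326591

step 0: 14 = 2^(2 + 1) + 2^2 + 2; sub 3 for 2: 3^(3 + 1) + 3^3 + 3; = 111; G_1 = 111−1 = 110
step 1: 110 = 3^(3 + 1) + 3^3 + 2; sub 4 for 3: 4^(4 + 1) + 4^4 + 2; = 1282; G_2 = 1282−1 = 1281
step 2: 1281 = 4^(4 + 1) + 4^4 + 1; sub 5 for 4: 5^(5 + 1) + 5^5 + 1; = 18751; G_3 = 18751−1 = 18750
step 3: 18750 = 5^(5 + 1) + 5^5; sub 6 for 5: 6^(6 + 1) + 6^6; = 326592; G_4 = 326592−1 = 326591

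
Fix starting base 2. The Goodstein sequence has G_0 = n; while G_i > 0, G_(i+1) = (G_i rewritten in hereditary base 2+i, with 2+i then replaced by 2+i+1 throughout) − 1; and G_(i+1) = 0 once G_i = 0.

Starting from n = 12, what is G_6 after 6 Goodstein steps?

12 —HB2→ 2^(2 + 1) + 2^2 —bump→ 3^(3 + 1) + 3^3 = 108 —(−1)→ 107
107 —HB3→ 3^(3 + 1) + 2·3^2 + 2·3 + 2 —bump→ 4^(4 + 1) + 2·4^2 + 2·4 + 2 = 1066 —(−1)→ 1065
1065 —HB4→ 4^(4 + 1) + 2·4^2 + 2·4 + 1 —bump→ 5^(5 + 1) + 2·5^2 + 2·5 + 1 = 15686 —(−1)→ 15685
15685 —HB5→ 5^(5 + 1) + 2·5^2 + 2·5 —bump→ 6^(6 + 1) + 2·6^2 + 2·6 = 280020 —(−1)→ 280019
280019 —HB6→ 6^(6 + 1) + 2·6^2 + 6 + 5 —bump→ 7^(7 + 1) + 2·7^2 + 7 + 5 = 5764911 —(−1)→ 5764910
5764910 —HB7→ 7^(7 + 1) + 2·7^2 + 7 + 4 —bump→ 8^(8 + 1) + 2·8^2 + 8 + 4 = 134217868 —(−1)→ 134217867

134217867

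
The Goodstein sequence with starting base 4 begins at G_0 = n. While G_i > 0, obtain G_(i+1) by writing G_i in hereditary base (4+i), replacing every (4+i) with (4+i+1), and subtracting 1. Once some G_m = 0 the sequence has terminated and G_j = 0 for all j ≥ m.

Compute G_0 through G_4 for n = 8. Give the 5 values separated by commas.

[0] 8 ≡ 2·4 (base 4). Lift 5: 10. −1: 9.
[1] 9 ≡ 5 + 4 (base 5). Lift 6: 10. −1: 9.
[2] 9 ≡ 6 + 3 (base 6). Lift 7: 10. −1: 9.
[3] 9 ≡ 7 + 2 (base 7). Lift 8: 10. −1: 9.

8, 9, 9, 9, 9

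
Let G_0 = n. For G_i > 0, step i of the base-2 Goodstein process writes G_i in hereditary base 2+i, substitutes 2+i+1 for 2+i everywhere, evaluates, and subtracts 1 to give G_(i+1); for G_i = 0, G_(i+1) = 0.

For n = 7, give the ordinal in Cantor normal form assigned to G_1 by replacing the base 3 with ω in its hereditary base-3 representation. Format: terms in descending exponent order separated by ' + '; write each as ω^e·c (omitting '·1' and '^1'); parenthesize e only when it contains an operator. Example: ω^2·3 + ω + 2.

7 —HB2→ 2^2 + 2 + 1 —bump→ 3^3 + 3 + 1 = 31 —(−1)→ 30
30 —HB3→ 3^3 + 3 —bump→ 4^4 + 4 = 260 —(−1)→ 259

ω^ω + ω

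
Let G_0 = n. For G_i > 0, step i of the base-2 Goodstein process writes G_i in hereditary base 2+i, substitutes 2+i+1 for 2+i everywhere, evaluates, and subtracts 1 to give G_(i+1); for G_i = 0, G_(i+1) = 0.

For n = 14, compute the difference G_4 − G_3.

base 2: 14 = 2^(2 + 1) + 2^2 + 2; at 3: 3^(3 + 1) + 3^3 + 3 = 111; next = 110
base 3: 110 = 3^(3 + 1) + 3^3 + 2; at 4: 4^(4 + 1) + 4^4 + 2 = 1282; next = 1281
base 4: 1281 = 4^(4 + 1) + 4^4 + 1; at 5: 5^(5 + 1) + 5^5 + 1 = 18751; next = 18750
base 5: 18750 = 5^(5 + 1) + 5^5; at 6: 6^(6 + 1) + 6^6 = 326592; next = 326591

307841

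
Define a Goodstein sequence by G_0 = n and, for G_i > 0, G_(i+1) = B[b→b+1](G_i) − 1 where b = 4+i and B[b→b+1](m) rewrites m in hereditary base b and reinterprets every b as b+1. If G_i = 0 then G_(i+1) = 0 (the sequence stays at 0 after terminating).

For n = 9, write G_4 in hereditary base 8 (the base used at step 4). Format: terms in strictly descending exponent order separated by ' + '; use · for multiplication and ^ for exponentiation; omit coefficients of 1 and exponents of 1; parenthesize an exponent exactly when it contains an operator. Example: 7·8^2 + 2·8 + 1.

8 + 3

G_0 = 9. HB_4(9) = 2·4 + 1. Bump = 11. G_1 = 10.
G_1 = 10. HB_5(10) = 2·5. Bump = 12. G_2 = 11.
G_2 = 11. HB_6(11) = 6 + 5. Bump = 12. G_3 = 11.
G_3 = 11. HB_7(11) = 7 + 4. Bump = 12. G_4 = 11.
G_4 = 11. HB_8(11) = 8 + 3. Bump = 12. G_5 = 11.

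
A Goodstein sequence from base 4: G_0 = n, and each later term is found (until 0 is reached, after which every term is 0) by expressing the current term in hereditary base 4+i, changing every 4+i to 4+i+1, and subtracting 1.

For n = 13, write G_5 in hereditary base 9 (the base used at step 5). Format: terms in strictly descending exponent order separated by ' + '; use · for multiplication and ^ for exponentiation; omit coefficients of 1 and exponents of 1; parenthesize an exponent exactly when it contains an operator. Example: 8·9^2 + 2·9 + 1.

2·9 + 2

base 4: 13 = 3·4 + 1; at 5: 3·5 + 1 = 16; next = 15
base 5: 15 = 3·5; at 6: 3·6 = 18; next = 17
base 6: 17 = 2·6 + 5; at 7: 2·7 + 5 = 19; next = 18
base 7: 18 = 2·7 + 4; at 8: 2·8 + 4 = 20; next = 19
base 8: 19 = 2·8 + 3; at 9: 2·9 + 3 = 21; next = 20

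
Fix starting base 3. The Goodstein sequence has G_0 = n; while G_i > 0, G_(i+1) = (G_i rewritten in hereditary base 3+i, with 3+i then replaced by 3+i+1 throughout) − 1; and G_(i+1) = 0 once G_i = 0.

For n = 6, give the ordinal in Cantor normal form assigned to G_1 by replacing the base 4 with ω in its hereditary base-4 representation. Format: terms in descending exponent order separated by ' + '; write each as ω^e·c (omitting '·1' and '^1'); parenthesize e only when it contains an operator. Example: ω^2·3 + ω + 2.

ω + 3

G_0 = 6. HB_3(6) = 2·3. Bump = 8. G_1 = 7.
G_1 = 7. HB_4(7) = 4 + 3. Bump = 8. G_2 = 7.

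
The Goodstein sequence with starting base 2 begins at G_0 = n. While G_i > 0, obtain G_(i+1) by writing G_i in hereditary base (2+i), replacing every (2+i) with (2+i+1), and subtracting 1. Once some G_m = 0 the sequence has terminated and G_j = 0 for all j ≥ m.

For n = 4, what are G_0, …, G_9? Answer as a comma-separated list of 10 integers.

4, 26, 41, 60, 83, 109, 139, 173, 211, 253

4 —HB2→ 2^2 —bump→ 3^3 = 27 —(−1)→ 26
26 —HB3→ 2·3^2 + 2·3 + 2 —bump→ 2·4^2 + 2·4 + 2 = 42 —(−1)→ 41
41 —HB4→ 2·4^2 + 2·4 + 1 —bump→ 2·5^2 + 2·5 + 1 = 61 —(−1)→ 60
60 —HB5→ 2·5^2 + 2·5 —bump→ 2·6^2 + 2·6 = 84 —(−1)→ 83
83 —HB6→ 2·6^2 + 6 + 5 —bump→ 2·7^2 + 7 + 5 = 110 —(−1)→ 109
109 —HB7→ 2·7^2 + 7 + 4 —bump→ 2·8^2 + 8 + 4 = 140 —(−1)→ 139
139 —HB8→ 2·8^2 + 8 + 3 —bump→ 2·9^2 + 9 + 3 = 174 —(−1)→ 173
173 —HB9→ 2·9^2 + 9 + 2 —bump→ 2·10^2 + 10 + 2 = 212 —(−1)→ 211
211 —HB10→ 2·10^2 + 10 + 1 —bump→ 2·11^2 + 11 + 1 = 254 —(−1)→ 253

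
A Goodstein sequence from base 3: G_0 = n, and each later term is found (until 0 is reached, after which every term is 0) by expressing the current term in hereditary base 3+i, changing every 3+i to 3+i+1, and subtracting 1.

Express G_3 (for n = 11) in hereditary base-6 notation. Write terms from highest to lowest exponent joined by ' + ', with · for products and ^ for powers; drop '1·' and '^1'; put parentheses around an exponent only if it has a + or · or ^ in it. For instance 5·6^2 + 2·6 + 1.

[0] 11 ≡ 3^2 + 2 (base 3). Lift 4: 18. −1: 17.
[1] 17 ≡ 4^2 + 1 (base 4). Lift 5: 26. −1: 25.
[2] 25 ≡ 5^2 (base 5). Lift 6: 36. −1: 35.
[3] 35 ≡ 5·6 + 5 (base 6). Lift 7: 40. −1: 39.

5·6 + 5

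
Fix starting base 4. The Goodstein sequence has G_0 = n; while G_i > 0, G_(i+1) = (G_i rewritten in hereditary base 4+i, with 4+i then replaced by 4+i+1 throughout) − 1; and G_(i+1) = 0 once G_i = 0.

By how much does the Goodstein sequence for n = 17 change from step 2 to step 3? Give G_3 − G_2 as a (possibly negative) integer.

G_0=17  [base 4] 4^2 + 1  →[4↦5]→  5^2 + 1 = 26  −1 ⇒ G_1=25
G_1=25  [base 5] 5^2  →[5↦6]→  6^2 = 36  −1 ⇒ G_2=35
G_2=35  [base 6] 5·6 + 5  →[6↦7]→  5·7 + 5 = 40  −1 ⇒ G_3=39

4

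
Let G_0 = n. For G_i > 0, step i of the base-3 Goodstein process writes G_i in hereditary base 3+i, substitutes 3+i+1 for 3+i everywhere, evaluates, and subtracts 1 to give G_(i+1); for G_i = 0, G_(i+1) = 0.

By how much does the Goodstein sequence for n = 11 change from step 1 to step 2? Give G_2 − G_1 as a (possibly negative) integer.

step 0: 11 = 3^2 + 2; sub 4 for 3: 4^2 + 2; = 18; G_1 = 18−1 = 17
step 1: 17 = 4^2 + 1; sub 5 for 4: 5^2 + 1; = 26; G_2 = 26−1 = 25

8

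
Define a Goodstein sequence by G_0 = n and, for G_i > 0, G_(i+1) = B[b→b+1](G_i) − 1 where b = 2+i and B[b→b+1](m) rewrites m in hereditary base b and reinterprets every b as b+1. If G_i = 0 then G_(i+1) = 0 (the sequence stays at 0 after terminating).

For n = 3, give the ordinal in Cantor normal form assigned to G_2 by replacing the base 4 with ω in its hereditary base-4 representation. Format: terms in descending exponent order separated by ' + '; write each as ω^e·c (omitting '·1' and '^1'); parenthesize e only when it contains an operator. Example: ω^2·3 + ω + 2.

3

step 0: 3 = 2 + 1; sub 3 for 2: 3 + 1; = 4; G_1 = 4−1 = 3
step 1: 3 = 3; sub 4 for 3: 4; = 4; G_2 = 4−1 = 3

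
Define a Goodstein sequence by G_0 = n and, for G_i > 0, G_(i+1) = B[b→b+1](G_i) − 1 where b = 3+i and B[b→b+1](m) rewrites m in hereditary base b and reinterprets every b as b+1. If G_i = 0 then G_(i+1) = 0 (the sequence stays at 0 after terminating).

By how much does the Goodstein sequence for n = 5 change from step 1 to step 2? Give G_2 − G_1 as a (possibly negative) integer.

i=0: 5 = 3 + 2 (b=3); 3→4: 4 + 2 = 6; 6−1 = 5
i=1: 5 = 4 + 1 (b=4); 4→5: 5 + 1 = 6; 6−1 = 5

0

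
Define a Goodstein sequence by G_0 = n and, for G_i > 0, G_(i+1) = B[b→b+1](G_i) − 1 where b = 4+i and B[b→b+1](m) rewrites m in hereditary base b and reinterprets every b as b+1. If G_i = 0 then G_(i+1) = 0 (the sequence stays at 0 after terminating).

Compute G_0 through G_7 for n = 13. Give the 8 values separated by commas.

step 0: 13 = 3·4 + 1; sub 5 for 4: 3·5 + 1; = 16; G_1 = 16−1 = 15
step 1: 15 = 3·5; sub 6 for 5: 3·6; = 18; G_2 = 18−1 = 17
step 2: 17 = 2·6 + 5; sub 7 for 6: 2·7 + 5; = 19; G_3 = 19−1 = 18
step 3: 18 = 2·7 + 4; sub 8 for 7: 2·8 + 4; = 20; G_4 = 20−1 = 19
step 4: 19 = 2·8 + 3; sub 9 for 8: 2·9 + 3; = 21; G_5 = 21−1 = 20
step 5: 20 = 2·9 + 2; sub 10 for 9: 2·10 + 2; = 22; G_6 = 22−1 = 21
step 6: 21 = 2·10 + 1; sub 11 for 10: 2·11 + 1; = 23; G_7 = 23−1 = 22

13, 15, 17, 18, 19, 20, 21, 22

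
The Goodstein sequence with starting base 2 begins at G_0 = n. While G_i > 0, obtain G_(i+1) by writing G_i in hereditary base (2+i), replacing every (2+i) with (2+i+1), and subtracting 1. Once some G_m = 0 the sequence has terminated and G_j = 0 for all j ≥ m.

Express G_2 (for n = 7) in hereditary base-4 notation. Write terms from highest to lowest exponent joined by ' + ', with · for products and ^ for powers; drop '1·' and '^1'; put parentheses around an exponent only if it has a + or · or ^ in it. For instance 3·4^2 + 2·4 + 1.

7 —HB2→ 2^2 + 2 + 1 —bump→ 3^3 + 3 + 1 = 31 —(−1)→ 30
30 —HB3→ 3^3 + 3 —bump→ 4^4 + 4 = 260 —(−1)→ 259
259 —HB4→ 4^4 + 3 —bump→ 5^5 + 3 = 3128 —(−1)→ 3127

4^4 + 3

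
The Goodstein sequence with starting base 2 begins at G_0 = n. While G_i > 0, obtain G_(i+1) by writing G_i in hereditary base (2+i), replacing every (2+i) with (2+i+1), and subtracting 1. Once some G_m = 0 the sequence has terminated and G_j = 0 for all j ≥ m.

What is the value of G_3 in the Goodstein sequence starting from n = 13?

16092

base 2: 13 = 2^(2 + 1) + 2^2 + 1; at 3: 3^(3 + 1) + 3^3 + 1 = 109; next = 108
base 3: 108 = 3^(3 + 1) + 3^3; at 4: 4^(4 + 1) + 4^4 = 1280; next = 1279
base 4: 1279 = 4^(4 + 1) + 3·4^3 + 3·4^2 + 3·4 + 3; at 5: 5^(5 + 1) + 3·5^3 + 3·5^2 + 3·5 + 3 = 16093; next = 16092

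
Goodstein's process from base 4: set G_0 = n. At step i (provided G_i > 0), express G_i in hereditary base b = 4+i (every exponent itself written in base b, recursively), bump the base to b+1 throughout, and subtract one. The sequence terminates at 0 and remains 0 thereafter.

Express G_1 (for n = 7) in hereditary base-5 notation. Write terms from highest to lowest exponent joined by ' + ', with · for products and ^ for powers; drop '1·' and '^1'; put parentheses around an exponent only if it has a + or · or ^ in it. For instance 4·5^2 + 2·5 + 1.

base 4: 7 = 4 + 3; at 5: 5 + 3 = 8; next = 7
base 5: 7 = 5 + 2; at 6: 6 + 2 = 8; next = 7

5 + 2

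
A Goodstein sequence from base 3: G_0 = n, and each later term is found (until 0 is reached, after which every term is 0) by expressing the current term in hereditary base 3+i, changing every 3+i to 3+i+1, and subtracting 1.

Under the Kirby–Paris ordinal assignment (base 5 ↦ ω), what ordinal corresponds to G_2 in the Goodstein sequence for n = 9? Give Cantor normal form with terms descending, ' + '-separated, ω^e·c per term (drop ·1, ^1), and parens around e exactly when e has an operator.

ω·3 + 2

i=0: 9 = 3^2 (b=3); 3→4: 4^2 = 16; 16−1 = 15
i=1: 15 = 3·4 + 3 (b=4); 4→5: 3·5 + 3 = 18; 18−1 = 17
i=2: 17 = 3·5 + 2 (b=5); 5→6: 3·6 + 2 = 20; 20−1 = 19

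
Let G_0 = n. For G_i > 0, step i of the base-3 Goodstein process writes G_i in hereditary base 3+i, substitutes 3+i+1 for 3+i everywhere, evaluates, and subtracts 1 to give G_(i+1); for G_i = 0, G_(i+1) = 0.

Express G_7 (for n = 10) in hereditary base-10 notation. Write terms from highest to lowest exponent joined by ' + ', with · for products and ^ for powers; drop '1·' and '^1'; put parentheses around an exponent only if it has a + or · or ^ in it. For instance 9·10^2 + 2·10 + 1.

3·10 + 9

[0] 10 ≡ 3^2 + 1 (base 3). Lift 4: 17. −1: 16.
[1] 16 ≡ 4^2 (base 4). Lift 5: 25. −1: 24.
[2] 24 ≡ 4·5 + 4 (base 5). Lift 6: 28. −1: 27.
[3] 27 ≡ 4·6 + 3 (base 6). Lift 7: 31. −1: 30.
[4] 30 ≡ 4·7 + 2 (base 7). Lift 8: 34. −1: 33.
[5] 33 ≡ 4·8 + 1 (base 8). Lift 9: 37. −1: 36.
[6] 36 ≡ 4·9 (base 9). Lift 10: 40. −1: 39.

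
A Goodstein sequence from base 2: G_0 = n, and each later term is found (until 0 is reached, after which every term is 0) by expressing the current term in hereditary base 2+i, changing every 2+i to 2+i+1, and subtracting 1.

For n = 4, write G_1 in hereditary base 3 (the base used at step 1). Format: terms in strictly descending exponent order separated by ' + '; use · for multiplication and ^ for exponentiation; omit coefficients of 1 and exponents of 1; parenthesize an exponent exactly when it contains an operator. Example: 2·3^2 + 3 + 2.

i=0: 4 = 2^2 (b=2); 2→3: 3^3 = 27; 27−1 = 26
i=1: 26 = 2·3^2 + 2·3 + 2 (b=3); 3→4: 2·4^2 + 2·4 + 2 = 42; 42−1 = 41

2·3^2 + 2·3 + 2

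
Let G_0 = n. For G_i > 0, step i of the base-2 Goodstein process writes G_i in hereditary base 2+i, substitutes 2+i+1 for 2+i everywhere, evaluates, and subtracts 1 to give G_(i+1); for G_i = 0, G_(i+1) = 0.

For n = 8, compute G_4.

[0] 8 ≡ 2^(2 + 1) (base 2). Lift 3: 81. −1: 80.
[1] 80 ≡ 2·3^3 + 2·3^2 + 2·3 + 2 (base 3). Lift 4: 554. −1: 553.
[2] 553 ≡ 2·4^4 + 2·4^2 + 2·4 + 1 (base 4). Lift 5: 6311. −1: 6310.
[3] 6310 ≡ 2·5^5 + 2·5^2 + 2·5 (base 5). Lift 6: 93396. −1: 93395.

93395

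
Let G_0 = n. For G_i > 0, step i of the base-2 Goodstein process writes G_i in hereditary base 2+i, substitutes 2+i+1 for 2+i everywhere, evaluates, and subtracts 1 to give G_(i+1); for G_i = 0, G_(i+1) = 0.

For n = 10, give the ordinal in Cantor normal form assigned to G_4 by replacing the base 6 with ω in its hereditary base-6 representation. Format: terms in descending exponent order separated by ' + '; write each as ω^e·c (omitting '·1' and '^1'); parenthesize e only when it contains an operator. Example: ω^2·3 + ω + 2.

[0] 10 ≡ 2^(2 + 1) + 2 (base 2). Lift 3: 84. −1: 83.
[1] 83 ≡ 3^(3 + 1) + 2 (base 3). Lift 4: 1026. −1: 1025.
[2] 1025 ≡ 4^(4 + 1) + 1 (base 4). Lift 5: 15626. −1: 15625.
[3] 15625 ≡ 5^(5 + 1) (base 5). Lift 6: 279936. −1: 279935.

ω^ω·5 + ω^5·5 + ω^4·5 + ω^3·5 + ω^2·5 + ω·5 + 5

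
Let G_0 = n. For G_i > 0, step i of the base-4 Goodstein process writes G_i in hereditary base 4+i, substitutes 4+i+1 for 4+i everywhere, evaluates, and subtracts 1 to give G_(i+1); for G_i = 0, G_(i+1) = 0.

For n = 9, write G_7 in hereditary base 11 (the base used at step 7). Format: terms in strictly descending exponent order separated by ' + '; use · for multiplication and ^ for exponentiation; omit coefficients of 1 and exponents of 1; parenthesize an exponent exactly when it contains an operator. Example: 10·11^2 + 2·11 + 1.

step 0: 9 = 2·4 + 1; sub 5 for 4: 2·5 + 1; = 11; G_1 = 11−1 = 10
step 1: 10 = 2·5; sub 6 for 5: 2·6; = 12; G_2 = 12−1 = 11
step 2: 11 = 6 + 5; sub 7 for 6: 7 + 5; = 12; G_3 = 12−1 = 11
step 3: 11 = 7 + 4; sub 8 for 7: 8 + 4; = 12; G_4 = 12−1 = 11
step 4: 11 = 8 + 3; sub 9 for 8: 9 + 3; = 12; G_5 = 12−1 = 11
step 5: 11 = 9 + 2; sub 10 for 9: 10 + 2; = 12; G_6 = 12−1 = 11
step 6: 11 = 10 + 1; sub 11 for 10: 11 + 1; = 12; G_7 = 12−1 = 11
step 7: 11 = 11; sub 12 for 11: 12; = 12; G_8 = 12−1 = 11

11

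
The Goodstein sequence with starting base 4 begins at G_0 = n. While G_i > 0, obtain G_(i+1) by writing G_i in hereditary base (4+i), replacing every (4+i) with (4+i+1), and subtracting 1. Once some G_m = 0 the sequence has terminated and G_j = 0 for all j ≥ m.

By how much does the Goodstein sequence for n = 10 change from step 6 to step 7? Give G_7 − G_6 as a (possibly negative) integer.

i=0: 10 = 2·4 + 2 (b=4); 4→5: 2·5 + 2 = 12; 12−1 = 11
i=1: 11 = 2·5 + 1 (b=5); 5→6: 2·6 + 1 = 13; 13−1 = 12
i=2: 12 = 2·6 (b=6); 6→7: 2·7 = 14; 14−1 = 13
i=3: 13 = 7 + 6 (b=7); 7→8: 8 + 6 = 14; 14−1 = 13
i=4: 13 = 8 + 5 (b=8); 8→9: 9 + 5 = 14; 14−1 = 13
i=5: 13 = 9 + 4 (b=9); 9→10: 10 + 4 = 14; 14−1 = 13
i=6: 13 = 10 + 3 (b=10); 10→11: 11 + 3 = 14; 14−1 = 13

0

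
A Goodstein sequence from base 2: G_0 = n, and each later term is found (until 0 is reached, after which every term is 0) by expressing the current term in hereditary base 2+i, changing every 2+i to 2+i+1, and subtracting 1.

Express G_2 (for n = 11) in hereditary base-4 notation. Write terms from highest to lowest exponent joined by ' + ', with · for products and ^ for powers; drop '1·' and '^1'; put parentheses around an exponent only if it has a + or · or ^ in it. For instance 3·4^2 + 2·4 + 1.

i=0: 11 = 2^(2 + 1) + 2 + 1 (b=2); 2→3: 3^(3 + 1) + 3 + 1 = 85; 85−1 = 84
i=1: 84 = 3^(3 + 1) + 3 (b=3); 3→4: 4^(4 + 1) + 4 = 1028; 1028−1 = 1027
i=2: 1027 = 4^(4 + 1) + 3 (b=4); 4→5: 5^(5 + 1) + 3 = 15628; 15628−1 = 15627

4^(4 + 1) + 3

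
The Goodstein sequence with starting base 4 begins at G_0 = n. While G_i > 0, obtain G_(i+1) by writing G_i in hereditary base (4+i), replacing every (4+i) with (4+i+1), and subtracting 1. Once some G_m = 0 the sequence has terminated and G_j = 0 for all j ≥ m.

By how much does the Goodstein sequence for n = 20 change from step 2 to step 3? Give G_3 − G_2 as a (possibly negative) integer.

base 4: 20 = 4^2 + 4; at 5: 5^2 + 5 = 30; next = 29
base 5: 29 = 5^2 + 4; at 6: 6^2 + 4 = 40; next = 39
base 6: 39 = 6^2 + 3; at 7: 7^2 + 3 = 52; next = 51

12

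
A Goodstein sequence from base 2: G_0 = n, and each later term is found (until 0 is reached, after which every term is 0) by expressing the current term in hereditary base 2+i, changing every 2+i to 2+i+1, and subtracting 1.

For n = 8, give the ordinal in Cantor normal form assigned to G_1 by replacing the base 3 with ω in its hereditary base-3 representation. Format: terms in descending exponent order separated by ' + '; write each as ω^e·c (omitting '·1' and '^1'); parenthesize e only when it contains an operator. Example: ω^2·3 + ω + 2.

ω^ω·2 + ω^2·2 + ω·2 + 2

G_0 = 8. HB_2(8) = 2^(2 + 1). Bump = 81. G_1 = 80.
G_1 = 80. HB_3(80) = 2·3^3 + 2·3^2 + 2·3 + 2. Bump = 554. G_2 = 553.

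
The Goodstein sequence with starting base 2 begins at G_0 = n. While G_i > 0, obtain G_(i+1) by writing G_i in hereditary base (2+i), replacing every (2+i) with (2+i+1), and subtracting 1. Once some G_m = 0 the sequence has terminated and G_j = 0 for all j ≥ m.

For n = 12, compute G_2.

[0] 12 ≡ 2^(2 + 1) + 2^2 (base 2). Lift 3: 108. −1: 107.
[1] 107 ≡ 3^(3 + 1) + 2·3^2 + 2·3 + 2 (base 3). Lift 4: 1066. −1: 1065.
[2] 1065 ≡ 4^(4 + 1) + 2·4^2 + 2·4 + 1 (base 4). Lift 5: 15686. −1: 15685.

1065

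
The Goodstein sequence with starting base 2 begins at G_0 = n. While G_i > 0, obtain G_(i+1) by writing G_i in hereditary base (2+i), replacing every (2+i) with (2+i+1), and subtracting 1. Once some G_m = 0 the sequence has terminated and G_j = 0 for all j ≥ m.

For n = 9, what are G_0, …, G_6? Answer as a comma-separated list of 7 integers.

9, 81, 1023, 9842, 140743, 2471826, 50333399

step 0: 9 = 2^(2 + 1) + 1; sub 3 for 2: 3^(3 + 1) + 1; = 82; G_1 = 82−1 = 81
step 1: 81 = 3^(3 + 1); sub 4 for 3: 4^(4 + 1); = 1024; G_2 = 1024−1 = 1023
step 2: 1023 = 3·4^4 + 3·4^3 + 3·4^2 + 3·4 + 3; sub 5 for 4: 3·5^5 + 3·5^3 + 3·5^2 + 3·5 + 3; = 9843; G_3 = 9843−1 = 9842
step 3: 9842 = 3·5^5 + 3·5^3 + 3·5^2 + 3·5 + 2; sub 6 for 5: 3·6^6 + 3·6^3 + 3·6^2 + 3·6 + 2; = 140744; G_4 = 140744−1 = 140743
step 4: 140743 = 3·6^6 + 3·6^3 + 3·6^2 + 3·6 + 1; sub 7 for 6: 3·7^7 + 3·7^3 + 3·7^2 + 3·7 + 1; = 2471827; G_5 = 2471827−1 = 2471826
step 5: 2471826 = 3·7^7 + 3·7^3 + 3·7^2 + 3·7; sub 8 for 7: 3·8^8 + 3·8^3 + 3·8^2 + 3·8; = 50333400; G_6 = 50333400−1 = 50333399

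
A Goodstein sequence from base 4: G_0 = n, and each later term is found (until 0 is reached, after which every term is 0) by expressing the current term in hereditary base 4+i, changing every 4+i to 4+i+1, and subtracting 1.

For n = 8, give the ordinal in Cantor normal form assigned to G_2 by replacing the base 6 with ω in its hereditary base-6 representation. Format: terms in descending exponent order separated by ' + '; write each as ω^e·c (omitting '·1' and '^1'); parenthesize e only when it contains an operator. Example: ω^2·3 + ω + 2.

i=0: 8 = 2·4 (b=4); 4→5: 2·5 = 10; 10−1 = 9
i=1: 9 = 5 + 4 (b=5); 5→6: 6 + 4 = 10; 10−1 = 9
i=2: 9 = 6 + 3 (b=6); 6→7: 7 + 3 = 10; 10−1 = 9

ω + 3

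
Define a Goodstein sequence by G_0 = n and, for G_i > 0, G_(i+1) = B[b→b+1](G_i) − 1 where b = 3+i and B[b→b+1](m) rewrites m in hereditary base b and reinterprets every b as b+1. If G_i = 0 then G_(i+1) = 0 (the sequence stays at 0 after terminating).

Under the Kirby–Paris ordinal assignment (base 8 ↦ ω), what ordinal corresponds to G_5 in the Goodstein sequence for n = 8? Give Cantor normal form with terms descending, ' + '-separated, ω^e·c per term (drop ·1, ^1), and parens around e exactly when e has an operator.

i=0: 8 = 2·3 + 2 (b=3); 3→4: 2·4 + 2 = 10; 10−1 = 9
i=1: 9 = 2·4 + 1 (b=4); 4→5: 2·5 + 1 = 11; 11−1 = 10
i=2: 10 = 2·5 (b=5); 5→6: 2·6 = 12; 12−1 = 11
i=3: 11 = 6 + 5 (b=6); 6→7: 7 + 5 = 12; 12−1 = 11
i=4: 11 = 7 + 4 (b=7); 7→8: 8 + 4 = 12; 12−1 = 11
i=5: 11 = 8 + 3 (b=8); 8→9: 9 + 3 = 12; 12−1 = 11

ω + 3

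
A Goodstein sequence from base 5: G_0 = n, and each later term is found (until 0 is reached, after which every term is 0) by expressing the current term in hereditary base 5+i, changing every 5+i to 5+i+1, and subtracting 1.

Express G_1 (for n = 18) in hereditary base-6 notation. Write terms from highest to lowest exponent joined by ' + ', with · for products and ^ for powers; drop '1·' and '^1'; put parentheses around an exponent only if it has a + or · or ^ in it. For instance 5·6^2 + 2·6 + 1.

step 0: 18 = 3·5 + 3; sub 6 for 5: 3·6 + 3; = 21; G_1 = 21−1 = 20
step 1: 20 = 3·6 + 2; sub 7 for 6: 3·7 + 2; = 23; G_2 = 23−1 = 22

3·6 + 2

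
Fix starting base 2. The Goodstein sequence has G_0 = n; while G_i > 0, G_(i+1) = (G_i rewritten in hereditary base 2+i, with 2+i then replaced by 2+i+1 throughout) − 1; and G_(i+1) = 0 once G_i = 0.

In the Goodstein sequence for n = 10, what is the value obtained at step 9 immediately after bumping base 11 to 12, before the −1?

base 2: 10 = 2^(2 + 1) + 2; at 3: 3^(3 + 1) + 3 = 84; next = 83
base 3: 83 = 3^(3 + 1) + 2; at 4: 4^(4 + 1) + 2 = 1026; next = 1025
base 4: 1025 = 4^(4 + 1) + 1; at 5: 5^(5 + 1) + 1 = 15626; next = 15625
base 5: 15625 = 5^(5 + 1); at 6: 6^(6 + 1) = 279936; next = 279935
base 6: 279935 = 5·6^6 + 5·6^5 + 5·6^4 + 5·6^3 + 5·6^2 + 5·6 + 5; at 7: 5·7^7 + 5·7^5 + 5·7^4 + 5·7^3 + 5·7^2 + 5·7 + 5 = 4215755; next = 4215754
base 7: 4215754 = 5·7^7 + 5·7^5 + 5·7^4 + 5·7^3 + 5·7^2 + 5·7 + 4; at 8: 5·8^8 + 5·8^5 + 5·8^4 + 5·8^3 + 5·8^2 + 5·8 + 4 = 84073324; next = 84073323
base 8: 84073323 = 5·8^8 + 5·8^5 + 5·8^4 + 5·8^3 + 5·8^2 + 5·8 + 3; at 9: 5·9^9 + 5·9^5 + 5·9^4 + 5·9^3 + 5·9^2 + 5·9 + 3 = 1937434593; next = 1937434592
base 9: 1937434592 = 5·9^9 + 5·9^5 + 5·9^4 + 5·9^3 + 5·9^2 + 5·9 + 2; at 10: 5·10^10 + 5·10^5 + 5·10^4 + 5·10^3 + 5·10^2 + 5·10 + 2 = 50000555552; next = 50000555551
base 10: 50000555551 = 5·10^10 + 5·10^5 + 5·10^4 + 5·10^3 + 5·10^2 + 5·10 + 1; at 11: 5·11^11 + 5·11^5 + 5·11^4 + 5·11^3 + 5·11^2 + 5·11 + 1 = 1426559238831; next = 1426559238830

44580503598540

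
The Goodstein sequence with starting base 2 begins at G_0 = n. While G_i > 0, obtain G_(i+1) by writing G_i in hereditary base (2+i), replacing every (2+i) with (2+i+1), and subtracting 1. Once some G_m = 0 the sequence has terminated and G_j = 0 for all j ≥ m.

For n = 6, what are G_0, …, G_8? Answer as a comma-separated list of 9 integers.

6, 29, 257, 3125, 46655, 98039, 187243, 332147, 555551

i=0: 6 = 2^2 + 2 (b=2); 2→3: 3^3 + 3 = 30; 30−1 = 29
i=1: 29 = 3^3 + 2 (b=3); 3→4: 4^4 + 2 = 258; 258−1 = 257
i=2: 257 = 4^4 + 1 (b=4); 4→5: 5^5 + 1 = 3126; 3126−1 = 3125
i=3: 3125 = 5^5 (b=5); 5→6: 6^6 = 46656; 46656−1 = 46655
i=4: 46655 = 5·6^5 + 5·6^4 + 5·6^3 + 5·6^2 + 5·6 + 5 (b=6); 6→7: 5·7^5 + 5·7^4 + 5·7^3 + 5·7^2 + 5·7 + 5 = 98040; 98040−1 = 98039
i=5: 98039 = 5·7^5 + 5·7^4 + 5·7^3 + 5·7^2 + 5·7 + 4 (b=7); 7→8: 5·8^5 + 5·8^4 + 5·8^3 + 5·8^2 + 5·8 + 4 = 187244; 187244−1 = 187243
i=6: 187243 = 5·8^5 + 5·8^4 + 5·8^3 + 5·8^2 + 5·8 + 3 (b=8); 8→9: 5·9^5 + 5·9^4 + 5·9^3 + 5·9^2 + 5·9 + 3 = 332148; 332148−1 = 332147
i=7: 332147 = 5·9^5 + 5·9^4 + 5·9^3 + 5·9^2 + 5·9 + 2 (b=9); 9→10: 5·10^5 + 5·10^4 + 5·10^3 + 5·10^2 + 5·10 + 2 = 555552; 555552−1 = 555551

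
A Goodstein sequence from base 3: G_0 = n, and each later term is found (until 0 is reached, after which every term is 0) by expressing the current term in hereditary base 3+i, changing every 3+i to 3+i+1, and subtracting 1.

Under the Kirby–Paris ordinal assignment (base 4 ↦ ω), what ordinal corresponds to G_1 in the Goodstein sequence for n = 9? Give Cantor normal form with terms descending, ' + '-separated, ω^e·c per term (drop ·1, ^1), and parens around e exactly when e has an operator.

ω·3 + 3

9 —HB3→ 3^2 —bump→ 4^2 = 16 —(−1)→ 15
15 —HB4→ 3·4 + 3 —bump→ 3·5 + 3 = 18 —(−1)→ 17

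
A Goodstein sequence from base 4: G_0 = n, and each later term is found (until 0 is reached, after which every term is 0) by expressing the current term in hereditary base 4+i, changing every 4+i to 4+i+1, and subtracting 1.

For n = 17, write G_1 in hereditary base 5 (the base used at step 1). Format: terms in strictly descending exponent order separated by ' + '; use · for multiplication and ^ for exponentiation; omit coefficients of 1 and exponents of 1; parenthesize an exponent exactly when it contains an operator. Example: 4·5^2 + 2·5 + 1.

base 4: 17 = 4^2 + 1; at 5: 5^2 + 1 = 26; next = 25
base 5: 25 = 5^2; at 6: 6^2 = 36; next = 35

5^2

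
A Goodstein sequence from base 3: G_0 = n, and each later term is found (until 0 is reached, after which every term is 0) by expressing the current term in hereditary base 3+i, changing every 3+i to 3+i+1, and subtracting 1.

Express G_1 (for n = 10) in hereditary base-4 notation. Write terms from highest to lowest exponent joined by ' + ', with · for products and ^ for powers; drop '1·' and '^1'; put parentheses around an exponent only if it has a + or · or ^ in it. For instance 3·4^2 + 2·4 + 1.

4^2

[0] 10 ≡ 3^2 + 1 (base 3). Lift 4: 17. −1: 16.
[1] 16 ≡ 4^2 (base 4). Lift 5: 25. −1: 24.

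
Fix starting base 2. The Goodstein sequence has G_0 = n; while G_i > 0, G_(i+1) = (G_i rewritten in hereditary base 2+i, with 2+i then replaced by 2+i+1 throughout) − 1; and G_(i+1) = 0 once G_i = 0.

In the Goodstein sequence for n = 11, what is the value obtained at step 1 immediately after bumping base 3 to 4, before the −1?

1028

11 —HB2→ 2^(2 + 1) + 2 + 1 —bump→ 3^(3 + 1) + 3 + 1 = 85 —(−1)→ 84
84 —HB3→ 3^(3 + 1) + 3 —bump→ 4^(4 + 1) + 4 = 1028 —(−1)→ 1027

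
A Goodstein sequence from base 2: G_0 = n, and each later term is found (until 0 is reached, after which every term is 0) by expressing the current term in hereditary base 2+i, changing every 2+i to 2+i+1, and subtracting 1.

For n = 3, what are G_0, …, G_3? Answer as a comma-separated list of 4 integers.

step 0: 3 = 2 + 1; sub 3 for 2: 3 + 1; = 4; G_1 = 4−1 = 3
step 1: 3 = 3; sub 4 for 3: 4; = 4; G_2 = 4−1 = 3
step 2: 3 = 3; sub 5 for 4: 3; = 3; G_3 = 3−1 = 2

3, 3, 3, 2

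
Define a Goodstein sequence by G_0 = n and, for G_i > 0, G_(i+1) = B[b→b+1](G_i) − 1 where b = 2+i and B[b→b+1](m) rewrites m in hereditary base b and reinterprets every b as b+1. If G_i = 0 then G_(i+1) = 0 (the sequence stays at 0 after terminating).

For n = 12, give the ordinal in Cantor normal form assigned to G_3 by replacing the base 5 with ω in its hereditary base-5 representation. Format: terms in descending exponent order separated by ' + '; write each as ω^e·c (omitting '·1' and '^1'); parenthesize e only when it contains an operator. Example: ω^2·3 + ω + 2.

[0] 12 ≡ 2^(2 + 1) + 2^2 (base 2). Lift 3: 108. −1: 107.
[1] 107 ≡ 3^(3 + 1) + 2·3^2 + 2·3 + 2 (base 3). Lift 4: 1066. −1: 1065.
[2] 1065 ≡ 4^(4 + 1) + 2·4^2 + 2·4 + 1 (base 4). Lift 5: 15686. −1: 15685.
[3] 15685 ≡ 5^(5 + 1) + 2·5^2 + 2·5 (base 5). Lift 6: 280020. −1: 280019.

ω^(ω + 1) + ω^2·2 + ω·2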